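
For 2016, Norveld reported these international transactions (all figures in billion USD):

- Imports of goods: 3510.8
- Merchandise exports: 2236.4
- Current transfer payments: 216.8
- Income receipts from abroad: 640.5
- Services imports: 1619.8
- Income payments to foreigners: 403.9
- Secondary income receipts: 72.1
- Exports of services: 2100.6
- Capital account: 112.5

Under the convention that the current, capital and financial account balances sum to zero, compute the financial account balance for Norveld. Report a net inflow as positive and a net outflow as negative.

589.2

Goods balance = 2236.4 - 3510.8 = -1274.4
Services balance = 2100.6 - 1619.8 = 480.8
Trade balance (goods + services) = -1274.4 + 480.8 = -793.6
Net primary income = 640.5 - 403.9 = 236.6
Net secondary income = 72.1 - 216.8 = -144.7
Current account = -793.6 + 236.6 + (-144.7) = -701.7
Financial account = -(-701.7 + 112.5) = 589.2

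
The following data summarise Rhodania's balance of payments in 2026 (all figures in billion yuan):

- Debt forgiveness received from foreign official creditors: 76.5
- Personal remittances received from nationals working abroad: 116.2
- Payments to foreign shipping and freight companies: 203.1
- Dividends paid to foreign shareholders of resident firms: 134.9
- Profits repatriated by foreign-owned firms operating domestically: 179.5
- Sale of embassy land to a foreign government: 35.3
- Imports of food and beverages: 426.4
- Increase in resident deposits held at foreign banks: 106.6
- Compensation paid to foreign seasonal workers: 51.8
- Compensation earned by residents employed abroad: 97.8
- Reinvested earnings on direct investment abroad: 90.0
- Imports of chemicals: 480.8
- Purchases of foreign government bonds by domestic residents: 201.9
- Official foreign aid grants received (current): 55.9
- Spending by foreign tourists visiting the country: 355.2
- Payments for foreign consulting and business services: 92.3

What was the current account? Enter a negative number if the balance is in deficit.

-853.7

Goods: -426.4 - 480.8 = -907.2
Services: -203.1 + 355.2 - 92.3 = 59.8
Primary income: -134.9 - 179.5 + 90.0 - 51.8 + 97.8 = -178.4
Secondary income: 116.2 + 55.9 = 172.1
Current account = (-907.2) + 59.8 + (-178.4) + 172.1 = -853.7
(Excluded from the current account — capital account: debt forgiveness received from foreign official creditors 76.5, sale of embassy land to a foreign government 35.3; financial account: increase in resident deposits held at foreign banks 106.6, purchases of foreign government bonds by domestic residents 201.9.)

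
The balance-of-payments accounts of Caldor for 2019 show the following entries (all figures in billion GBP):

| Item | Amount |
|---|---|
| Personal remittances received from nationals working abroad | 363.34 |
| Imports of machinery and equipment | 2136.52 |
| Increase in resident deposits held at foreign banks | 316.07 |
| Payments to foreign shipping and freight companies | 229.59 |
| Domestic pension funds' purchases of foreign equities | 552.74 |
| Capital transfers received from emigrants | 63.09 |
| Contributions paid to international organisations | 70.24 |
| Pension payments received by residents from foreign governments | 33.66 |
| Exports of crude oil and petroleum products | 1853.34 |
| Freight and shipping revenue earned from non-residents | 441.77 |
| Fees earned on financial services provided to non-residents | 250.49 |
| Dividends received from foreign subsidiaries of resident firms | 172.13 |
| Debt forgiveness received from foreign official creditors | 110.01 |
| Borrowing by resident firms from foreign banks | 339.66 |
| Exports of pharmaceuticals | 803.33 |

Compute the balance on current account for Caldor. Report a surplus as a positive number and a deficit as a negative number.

1481.71

Goods: 803.33 - 2136.52 + 1853.34 = 520.15
Services: 250.49 - 229.59 + 441.77 = 462.67
Primary income: 172.13
Secondary income: -70.24 + 363.34 + 33.66 = 326.76
Current account = 520.15 + 462.67 + 172.13 + 326.76 = 1481.71
(Excluded from the current account — financial account: increase in resident deposits held at foreign banks 316.07, domestic pension funds' purchases of foreign equities 552.74, borrowing by resident firms from foreign banks 339.66; capital account: capital transfers received from emigrants 63.09, debt forgiveness received from foreign official creditors 110.01.)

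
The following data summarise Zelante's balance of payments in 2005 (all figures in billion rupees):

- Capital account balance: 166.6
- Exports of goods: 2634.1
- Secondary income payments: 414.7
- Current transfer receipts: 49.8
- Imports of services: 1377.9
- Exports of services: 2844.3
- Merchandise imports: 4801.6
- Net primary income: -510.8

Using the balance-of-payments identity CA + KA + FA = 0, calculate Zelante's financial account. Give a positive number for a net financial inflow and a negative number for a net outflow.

Goods balance = 2634.1 - 4801.6 = -2167.5
Services balance = 2844.3 - 1377.9 = 1466.4
Trade balance (goods + services) = -2167.5 + 1466.4 = -701.1
Net primary income = -510.8
Net secondary income = 49.8 - 414.7 = -364.9
Current account = -701.1 + (-510.8) + (-364.9) = -1576.8
Financial account = -(-1576.8 + 166.6) = 1410.2

1410.2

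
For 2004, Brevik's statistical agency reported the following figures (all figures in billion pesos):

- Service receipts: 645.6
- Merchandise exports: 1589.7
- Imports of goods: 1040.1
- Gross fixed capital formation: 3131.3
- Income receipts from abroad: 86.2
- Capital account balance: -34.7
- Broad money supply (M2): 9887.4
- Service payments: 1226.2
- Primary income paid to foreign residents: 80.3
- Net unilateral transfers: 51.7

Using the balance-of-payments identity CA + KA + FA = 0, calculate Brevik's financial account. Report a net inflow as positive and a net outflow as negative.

8.1

Goods balance = 1589.7 - 1040.1 = 549.6
Services balance = 645.6 - 1226.2 = -580.6
Trade balance (goods + services) = 549.6 + (-580.6) = -31.0
Net primary income = 86.2 - 80.3 = 5.9
Net secondary income = 51.7
Current account = -31.0 + 5.9 + 51.7 = 26.6
Financial account = -(26.6 + (-34.7)) = 8.1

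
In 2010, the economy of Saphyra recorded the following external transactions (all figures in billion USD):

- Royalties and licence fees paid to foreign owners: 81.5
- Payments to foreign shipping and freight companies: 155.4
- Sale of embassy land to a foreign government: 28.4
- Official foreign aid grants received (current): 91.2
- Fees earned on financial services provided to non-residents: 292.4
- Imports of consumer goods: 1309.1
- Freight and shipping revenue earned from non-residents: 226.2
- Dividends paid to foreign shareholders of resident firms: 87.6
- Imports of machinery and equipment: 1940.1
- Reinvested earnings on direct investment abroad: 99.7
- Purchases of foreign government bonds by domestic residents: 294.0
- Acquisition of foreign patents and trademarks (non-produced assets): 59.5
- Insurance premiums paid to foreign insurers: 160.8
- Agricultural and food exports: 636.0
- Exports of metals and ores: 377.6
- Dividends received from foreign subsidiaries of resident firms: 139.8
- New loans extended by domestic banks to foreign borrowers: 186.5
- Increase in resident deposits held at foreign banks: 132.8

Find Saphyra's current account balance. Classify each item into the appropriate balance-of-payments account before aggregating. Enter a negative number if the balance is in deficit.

-1871.6

Goods: -1309.1 + 377.6 - 1940.1 + 636.0 = -2235.6
Services: 292.4 - 81.5 - 155.4 - 160.8 + 226.2 = 120.9
Primary income: -87.6 + 99.7 + 139.8 = 151.9
Secondary income: 91.2
Current account = (-2235.6) + 120.9 + 151.9 + 91.2 = -1871.6
(Excluded from the current account — capital account: sale of embassy land to a foreign government 28.4, acquisition of foreign patents and trademarks (non-produced assets) 59.5; financial account: purchases of foreign government bonds by domestic residents 294.0, new loans extended by domestic banks to foreign borrowers 186.5, increase in resident deposits held at foreign banks 132.8.)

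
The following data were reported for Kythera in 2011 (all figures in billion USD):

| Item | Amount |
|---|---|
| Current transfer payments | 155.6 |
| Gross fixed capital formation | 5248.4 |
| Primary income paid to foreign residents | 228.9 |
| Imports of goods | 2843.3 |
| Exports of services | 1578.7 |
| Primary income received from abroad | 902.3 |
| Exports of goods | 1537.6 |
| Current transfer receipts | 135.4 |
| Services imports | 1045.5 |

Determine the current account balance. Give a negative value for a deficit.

Goods balance = 1537.6 - 2843.3 = -1305.7
Services balance = 1578.7 - 1045.5 = 533.2
Trade balance (goods + services) = -1305.7 + 533.2 = -772.5
Net primary income = 902.3 - 228.9 = 673.4
Net secondary income = 135.4 - 155.6 = -20.2
Current account = -772.5 + 673.4 + (-20.2) = -119.3

-119.3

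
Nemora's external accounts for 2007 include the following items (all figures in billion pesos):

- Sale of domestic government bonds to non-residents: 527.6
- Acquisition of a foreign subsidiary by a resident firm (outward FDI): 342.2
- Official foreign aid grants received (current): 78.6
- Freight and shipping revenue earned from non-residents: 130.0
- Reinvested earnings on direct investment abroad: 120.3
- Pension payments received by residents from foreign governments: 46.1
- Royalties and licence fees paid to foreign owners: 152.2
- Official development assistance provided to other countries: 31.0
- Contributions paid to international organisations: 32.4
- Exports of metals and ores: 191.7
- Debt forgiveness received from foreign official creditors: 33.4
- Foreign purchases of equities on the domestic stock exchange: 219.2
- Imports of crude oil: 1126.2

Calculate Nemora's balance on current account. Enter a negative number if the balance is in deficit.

-775.1

Goods: -1126.2 + 191.7 = -934.5
Services: -152.2 + 130.0 = -22.2
Primary income: 120.3
Secondary income: 46.1 + 78.6 - 31.0 - 32.4 = 61.3
Current account = (-934.5) + (-22.2) + 120.3 + 61.3 = -775.1
(Excluded from the current account — financial account: sale of domestic government bonds to non-residents 527.6, acquisition of a foreign subsidiary by a resident firm (outward FDI) 342.2, foreign purchases of equities on the domestic stock exchange 219.2; capital account: debt forgiveness received from foreign official creditors 33.4.)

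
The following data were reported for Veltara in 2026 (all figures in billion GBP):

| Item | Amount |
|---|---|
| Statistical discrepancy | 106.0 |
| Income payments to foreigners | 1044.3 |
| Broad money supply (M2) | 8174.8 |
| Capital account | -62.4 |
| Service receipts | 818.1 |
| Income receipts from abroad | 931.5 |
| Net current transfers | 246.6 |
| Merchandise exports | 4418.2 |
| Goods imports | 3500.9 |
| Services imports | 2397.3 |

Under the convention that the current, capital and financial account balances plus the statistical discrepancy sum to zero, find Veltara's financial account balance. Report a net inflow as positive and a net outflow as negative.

484.5

Goods balance = 4418.2 - 3500.9 = 917.3
Services balance = 818.1 - 2397.3 = -1579.2
Trade balance (goods + services) = 917.3 + (-1579.2) = -661.9
Net primary income = 931.5 - 1044.3 = -112.8
Net secondary income = 246.6
Current account = -661.9 + (-112.8) + 246.6 = -528.1
Financial account = -(-528.1 + (-62.4) + 106.0) = 484.5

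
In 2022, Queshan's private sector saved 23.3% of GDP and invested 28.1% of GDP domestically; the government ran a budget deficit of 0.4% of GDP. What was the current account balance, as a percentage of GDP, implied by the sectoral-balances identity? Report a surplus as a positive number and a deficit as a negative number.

By the sectoral-balances identity, CA = (S_private - I) + (T - G).
Private balance = 23.3 - 28.1 = -4.8
Government balance (T - G) = -0.4
CA = -4.8 + (-0.4) = -5.2

-5.2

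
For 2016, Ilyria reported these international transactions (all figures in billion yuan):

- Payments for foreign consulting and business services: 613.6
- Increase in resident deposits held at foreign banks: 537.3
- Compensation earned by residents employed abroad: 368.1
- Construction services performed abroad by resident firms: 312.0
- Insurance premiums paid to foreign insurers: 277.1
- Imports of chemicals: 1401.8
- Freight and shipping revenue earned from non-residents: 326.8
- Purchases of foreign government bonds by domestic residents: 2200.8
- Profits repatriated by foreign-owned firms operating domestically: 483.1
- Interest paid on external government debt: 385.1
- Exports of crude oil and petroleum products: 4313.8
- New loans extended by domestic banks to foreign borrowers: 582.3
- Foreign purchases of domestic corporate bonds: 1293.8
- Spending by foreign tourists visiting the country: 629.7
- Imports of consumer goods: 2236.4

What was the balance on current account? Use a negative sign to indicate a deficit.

Goods: -1401.8 - 2236.4 + 4313.8 = 675.6
Services: -277.1 + 629.7 + 326.8 - 613.6 + 312.0 = 377.8
Primary income: 368.1 - 385.1 - 483.1 = -500.1
Current account = 675.6 + 377.8 + (-500.1) = 553.3
(Excluded from the current account — financial account: increase in resident deposits held at foreign banks 537.3, purchases of foreign government bonds by domestic residents 2200.8, new loans extended by domestic banks to foreign borrowers 582.3, foreign purchases of domestic corporate bonds 1293.8.)

553.3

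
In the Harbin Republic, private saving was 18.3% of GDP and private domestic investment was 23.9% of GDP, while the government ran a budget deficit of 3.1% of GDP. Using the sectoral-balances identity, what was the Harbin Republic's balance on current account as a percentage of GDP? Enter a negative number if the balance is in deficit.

By the sectoral-balances identity, CA = (S_private - I) + (T - G).
Private balance = 18.3 - 23.9 = -5.6
Government balance (T - G) = -3.1
CA = -5.6 + (-3.1) = -8.7

-8.7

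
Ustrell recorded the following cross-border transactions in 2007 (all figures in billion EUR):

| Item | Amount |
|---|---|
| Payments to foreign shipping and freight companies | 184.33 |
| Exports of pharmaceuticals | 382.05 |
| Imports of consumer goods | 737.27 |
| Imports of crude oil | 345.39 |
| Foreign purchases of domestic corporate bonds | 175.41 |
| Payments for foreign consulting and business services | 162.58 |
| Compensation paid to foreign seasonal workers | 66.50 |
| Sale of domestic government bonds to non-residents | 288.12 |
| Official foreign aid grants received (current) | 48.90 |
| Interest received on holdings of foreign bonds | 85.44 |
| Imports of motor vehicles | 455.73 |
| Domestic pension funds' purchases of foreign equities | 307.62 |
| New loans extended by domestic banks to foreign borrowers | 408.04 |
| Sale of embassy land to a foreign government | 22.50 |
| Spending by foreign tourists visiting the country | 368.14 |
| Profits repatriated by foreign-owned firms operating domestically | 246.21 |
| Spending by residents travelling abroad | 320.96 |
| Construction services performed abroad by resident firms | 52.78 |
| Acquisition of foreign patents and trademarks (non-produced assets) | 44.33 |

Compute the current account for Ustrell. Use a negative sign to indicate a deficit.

-1581.66

Goods: 382.05 - 737.27 - 455.73 - 345.39 = -1156.34
Services: -162.58 - 184.33 + 368.14 + 52.78 - 320.96 = -246.95
Primary income: -66.50 + 85.44 - 246.21 = -227.27
Secondary income: 48.90
Current account = (-1156.34) + (-246.95) + (-227.27) + 48.90 = -1581.66
(Excluded from the current account — financial account: foreign purchases of domestic corporate bonds 175.41, sale of domestic government bonds to non-residents 288.12, domestic pension funds' purchases of foreign equities 307.62, new loans extended by domestic banks to foreign borrowers 408.04; capital account: sale of embassy land to a foreign government 22.50, acquisition of foreign patents and trademarks (non-produced assets) 44.33.)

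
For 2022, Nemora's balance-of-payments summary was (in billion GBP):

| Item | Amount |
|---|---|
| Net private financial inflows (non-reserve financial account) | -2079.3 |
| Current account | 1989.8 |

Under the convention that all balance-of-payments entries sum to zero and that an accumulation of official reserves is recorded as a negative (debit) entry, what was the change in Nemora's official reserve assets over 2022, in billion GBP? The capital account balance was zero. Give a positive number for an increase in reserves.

-89.5

Official reserve transactions balance = -(1989.8 + (-2079.3)) = 89.5
An accumulation of reserves is recorded as a debit (negative entry), so the change in the stock of reserves is the negative of that balance.
Change in official reserves = -(89.5) = -89.5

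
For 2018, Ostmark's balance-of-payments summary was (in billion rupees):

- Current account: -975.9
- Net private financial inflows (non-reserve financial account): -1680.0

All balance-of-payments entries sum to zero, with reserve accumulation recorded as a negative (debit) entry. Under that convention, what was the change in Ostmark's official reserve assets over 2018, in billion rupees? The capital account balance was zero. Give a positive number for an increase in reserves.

-2655.9

Official reserve transactions balance = -((-975.9) + (-1680.0)) = 2655.9
An accumulation of reserves is recorded as a debit (negative entry), so the change in the stock of reserves is the negative of that balance.
Change in official reserves = -(2655.9) = -2655.9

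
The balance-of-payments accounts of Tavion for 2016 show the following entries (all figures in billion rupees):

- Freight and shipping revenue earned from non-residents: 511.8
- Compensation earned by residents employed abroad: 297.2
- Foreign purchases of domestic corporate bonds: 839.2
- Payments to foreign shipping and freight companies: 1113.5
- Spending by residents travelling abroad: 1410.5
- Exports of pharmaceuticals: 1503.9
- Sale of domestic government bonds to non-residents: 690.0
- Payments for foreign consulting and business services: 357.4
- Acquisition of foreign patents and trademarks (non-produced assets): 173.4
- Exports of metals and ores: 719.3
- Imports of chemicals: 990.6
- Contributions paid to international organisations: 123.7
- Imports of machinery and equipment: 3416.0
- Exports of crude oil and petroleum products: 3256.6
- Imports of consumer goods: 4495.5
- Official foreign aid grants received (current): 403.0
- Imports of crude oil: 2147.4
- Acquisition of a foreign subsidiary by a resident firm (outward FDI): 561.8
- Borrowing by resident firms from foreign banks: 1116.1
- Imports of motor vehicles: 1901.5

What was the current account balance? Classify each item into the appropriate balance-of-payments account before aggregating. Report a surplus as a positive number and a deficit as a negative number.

-9264.3

Goods: -990.6 - 1901.5 + 3256.6 - 4495.5 + 1503.9 - 2147.4 - 3416.0 + 719.3 = -7471.2
Services: -1113.5 - 357.4 - 1410.5 + 511.8 = -2369.6
Primary income: 297.2
Secondary income: 403.0 - 123.7 = 279.3
Current account = (-7471.2) + (-2369.6) + 297.2 + 279.3 = -9264.3
(Excluded from the current account — financial account: foreign purchases of domestic corporate bonds 839.2, sale of domestic government bonds to non-residents 690.0, acquisition of a foreign subsidiary by a resident firm (outward FDI) 561.8, borrowing by resident firms from foreign banks 1116.1; capital account: acquisition of foreign patents and trademarks (non-produced assets) 173.4.)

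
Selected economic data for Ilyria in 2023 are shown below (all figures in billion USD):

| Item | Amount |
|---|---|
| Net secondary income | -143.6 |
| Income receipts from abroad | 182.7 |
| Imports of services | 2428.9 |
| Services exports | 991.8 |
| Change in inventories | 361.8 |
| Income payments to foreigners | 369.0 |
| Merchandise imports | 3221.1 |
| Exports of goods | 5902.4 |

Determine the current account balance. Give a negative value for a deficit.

Goods balance = 5902.4 - 3221.1 = 2681.3
Services balance = 991.8 - 2428.9 = -1437.1
Trade balance (goods + services) = 2681.3 + (-1437.1) = 1244.2
Net primary income = 182.7 - 369.0 = -186.3
Net secondary income = -143.6
Current account = 1244.2 + (-186.3) + (-143.6) = 914.3

914.3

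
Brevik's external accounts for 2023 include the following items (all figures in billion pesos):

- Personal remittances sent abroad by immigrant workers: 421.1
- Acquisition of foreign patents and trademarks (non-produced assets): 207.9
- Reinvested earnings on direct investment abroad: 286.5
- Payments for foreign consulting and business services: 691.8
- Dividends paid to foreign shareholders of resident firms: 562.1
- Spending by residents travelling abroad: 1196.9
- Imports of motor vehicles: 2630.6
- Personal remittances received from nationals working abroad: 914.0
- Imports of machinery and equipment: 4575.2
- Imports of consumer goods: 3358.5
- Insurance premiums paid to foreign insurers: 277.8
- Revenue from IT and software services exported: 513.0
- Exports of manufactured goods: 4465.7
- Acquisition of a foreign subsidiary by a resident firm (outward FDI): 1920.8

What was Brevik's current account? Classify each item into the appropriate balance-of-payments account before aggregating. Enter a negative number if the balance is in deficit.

-7534.8

Goods: 4465.7 - 2630.6 - 4575.2 - 3358.5 = -6098.6
Services: -1196.9 - 277.8 - 691.8 + 513.0 = -1653.5
Primary income: -562.1 + 286.5 = -275.6
Secondary income: 914.0 - 421.1 = 492.9
Current account = (-6098.6) + (-1653.5) + (-275.6) + 492.9 = -7534.8
(Excluded from the current account — capital account: acquisition of foreign patents and trademarks (non-produced assets) 207.9; financial account: acquisition of a foreign subsidiary by a resident firm (outward FDI) 1920.8.)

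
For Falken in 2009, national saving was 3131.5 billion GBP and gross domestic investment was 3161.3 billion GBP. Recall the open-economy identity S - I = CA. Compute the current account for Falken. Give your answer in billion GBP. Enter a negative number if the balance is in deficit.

-29.8

CA = S - I = 3131.5 - 3161.3 = -29.8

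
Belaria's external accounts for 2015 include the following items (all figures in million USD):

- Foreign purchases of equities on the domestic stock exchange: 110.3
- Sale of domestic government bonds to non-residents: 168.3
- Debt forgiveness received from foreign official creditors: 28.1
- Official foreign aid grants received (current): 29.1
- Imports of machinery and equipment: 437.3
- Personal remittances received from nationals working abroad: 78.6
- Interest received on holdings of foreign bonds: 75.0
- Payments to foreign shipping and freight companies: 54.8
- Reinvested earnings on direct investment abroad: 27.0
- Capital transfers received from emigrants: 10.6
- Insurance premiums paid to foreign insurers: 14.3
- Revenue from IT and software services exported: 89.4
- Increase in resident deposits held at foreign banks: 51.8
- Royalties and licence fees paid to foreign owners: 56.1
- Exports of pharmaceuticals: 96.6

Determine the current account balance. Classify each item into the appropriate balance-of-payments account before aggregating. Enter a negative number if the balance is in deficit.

Goods: 96.6 - 437.3 = -340.7
Services: -14.3 - 54.8 - 56.1 + 89.4 = -35.8
Primary income: 27.0 + 75.0 = 102.0
Secondary income: 29.1 + 78.6 = 107.7
Current account = (-340.7) + (-35.8) + 102.0 + 107.7 = -166.8
(Excluded from the current account — financial account: foreign purchases of equities on the domestic stock exchange 110.3, sale of domestic government bonds to non-residents 168.3, increase in resident deposits held at foreign banks 51.8; capital account: debt forgiveness received from foreign official creditors 28.1, capital transfers received from emigrants 10.6.)

-166.8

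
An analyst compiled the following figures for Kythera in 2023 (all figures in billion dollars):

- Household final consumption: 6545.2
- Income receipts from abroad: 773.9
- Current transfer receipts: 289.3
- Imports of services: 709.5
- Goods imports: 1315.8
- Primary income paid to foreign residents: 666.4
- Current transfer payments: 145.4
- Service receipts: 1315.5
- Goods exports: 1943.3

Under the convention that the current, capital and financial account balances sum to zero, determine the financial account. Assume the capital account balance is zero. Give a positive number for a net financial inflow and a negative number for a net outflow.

-1484.9

Goods balance = 1943.3 - 1315.8 = 627.5
Services balance = 1315.5 - 709.5 = 606.0
Trade balance (goods + services) = 627.5 + 606.0 = 1233.5
Net primary income = 773.9 - 666.4 = 107.5
Net secondary income = 289.3 - 145.4 = 143.9
Current account = 1233.5 + 107.5 + 143.9 = 1484.9
Financial account = -(1484.9) = -1484.9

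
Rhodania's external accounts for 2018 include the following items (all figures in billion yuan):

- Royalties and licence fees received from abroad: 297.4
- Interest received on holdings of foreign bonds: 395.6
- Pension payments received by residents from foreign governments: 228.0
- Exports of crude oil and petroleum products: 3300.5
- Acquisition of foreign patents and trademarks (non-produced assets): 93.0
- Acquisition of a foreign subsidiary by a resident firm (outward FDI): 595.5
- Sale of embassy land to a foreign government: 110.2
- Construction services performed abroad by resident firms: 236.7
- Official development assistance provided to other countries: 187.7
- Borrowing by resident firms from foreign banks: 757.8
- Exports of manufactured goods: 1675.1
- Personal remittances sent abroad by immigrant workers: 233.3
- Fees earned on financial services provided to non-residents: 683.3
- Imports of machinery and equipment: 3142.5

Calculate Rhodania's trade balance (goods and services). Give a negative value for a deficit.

3050.5

Goods: 3300.5 - 3142.5 + 1675.1 = 1833.1
Services: 297.4 + 236.7 + 683.3 = 1217.4
Trade balance = 1833.1 + 1217.4 = 3050.5
(Excluded from the trade balance — primary income: interest received on holdings of foreign bonds 395.6; secondary income: pension payments received by residents from foreign governments 228.0, official development assistance provided to other countries 187.7, personal remittances sent abroad by immigrant workers 233.3; capital account: acquisition of foreign patents and trademarks (non-produced assets) 93.0, sale of embassy land to a foreign government 110.2; financial account: acquisition of a foreign subsidiary by a resident firm (outward FDI) 595.5, borrowing by resident firms from foreign banks 757.8.)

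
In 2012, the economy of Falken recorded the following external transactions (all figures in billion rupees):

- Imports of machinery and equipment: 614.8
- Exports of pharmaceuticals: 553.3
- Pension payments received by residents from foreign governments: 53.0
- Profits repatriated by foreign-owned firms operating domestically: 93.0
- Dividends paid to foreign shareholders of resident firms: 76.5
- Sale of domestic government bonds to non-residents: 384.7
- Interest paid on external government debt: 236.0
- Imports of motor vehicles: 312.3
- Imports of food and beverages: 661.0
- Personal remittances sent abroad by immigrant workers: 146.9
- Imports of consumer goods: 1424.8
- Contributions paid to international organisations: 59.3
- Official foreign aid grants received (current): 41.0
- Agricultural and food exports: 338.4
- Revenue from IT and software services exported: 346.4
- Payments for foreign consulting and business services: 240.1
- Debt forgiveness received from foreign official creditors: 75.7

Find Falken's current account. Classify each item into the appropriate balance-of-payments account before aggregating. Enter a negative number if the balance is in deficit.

Goods: -1424.8 + 553.3 - 614.8 - 312.3 + 338.4 - 661.0 = -2121.2
Services: 346.4 - 240.1 = 106.3
Primary income: -93.0 - 76.5 - 236.0 = -405.5
Secondary income: 41.0 - 146.9 - 59.3 + 53.0 = -112.2
Current account = (-2121.2) + 106.3 + (-405.5) + (-112.2) = -2532.6
(Excluded from the current account — financial account: sale of domestic government bonds to non-residents 384.7; capital account: debt forgiveness received from foreign official creditors 75.7.)

-2532.6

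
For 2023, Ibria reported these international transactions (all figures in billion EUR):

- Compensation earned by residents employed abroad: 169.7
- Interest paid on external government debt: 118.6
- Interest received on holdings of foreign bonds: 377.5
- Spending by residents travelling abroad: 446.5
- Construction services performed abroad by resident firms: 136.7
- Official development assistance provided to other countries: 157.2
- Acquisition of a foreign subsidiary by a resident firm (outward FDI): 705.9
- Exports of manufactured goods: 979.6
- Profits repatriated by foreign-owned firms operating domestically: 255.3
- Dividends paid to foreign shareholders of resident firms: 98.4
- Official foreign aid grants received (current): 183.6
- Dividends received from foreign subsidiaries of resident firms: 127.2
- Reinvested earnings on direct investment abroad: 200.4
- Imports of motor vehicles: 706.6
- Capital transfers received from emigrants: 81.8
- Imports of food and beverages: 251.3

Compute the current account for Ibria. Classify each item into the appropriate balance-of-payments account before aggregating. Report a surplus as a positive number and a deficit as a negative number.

Goods: -706.6 - 251.3 + 979.6 = 21.7
Services: -446.5 + 136.7 = -309.8
Primary income: -255.3 + 200.4 + 127.2 - 98.4 + 169.7 - 118.6 + 377.5 = 402.5
Secondary income: 183.6 - 157.2 = 26.4
Current account = 21.7 + (-309.8) + 402.5 + 26.4 = 140.8
(Excluded from the current account — financial account: acquisition of a foreign subsidiary by a resident firm (outward FDI) 705.9; capital account: capital transfers received from emigrants 81.8.)

140.8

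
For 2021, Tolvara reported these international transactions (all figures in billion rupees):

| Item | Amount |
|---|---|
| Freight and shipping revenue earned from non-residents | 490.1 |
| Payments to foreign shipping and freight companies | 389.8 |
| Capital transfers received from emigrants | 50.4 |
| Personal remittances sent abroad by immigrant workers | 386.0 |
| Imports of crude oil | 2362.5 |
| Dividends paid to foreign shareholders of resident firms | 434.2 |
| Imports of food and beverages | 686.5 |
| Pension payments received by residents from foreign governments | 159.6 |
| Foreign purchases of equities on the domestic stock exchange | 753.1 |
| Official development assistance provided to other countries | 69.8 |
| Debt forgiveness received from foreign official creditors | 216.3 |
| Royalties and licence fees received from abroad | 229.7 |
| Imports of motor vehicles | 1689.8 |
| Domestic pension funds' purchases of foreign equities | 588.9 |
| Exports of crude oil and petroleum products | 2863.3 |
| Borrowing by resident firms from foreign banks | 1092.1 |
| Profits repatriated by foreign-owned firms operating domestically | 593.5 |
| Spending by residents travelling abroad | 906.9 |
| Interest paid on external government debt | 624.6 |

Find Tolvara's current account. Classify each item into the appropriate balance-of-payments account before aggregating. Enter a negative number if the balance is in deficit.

-4400.9

Goods: -686.5 - 2362.5 + 2863.3 - 1689.8 = -1875.5
Services: -389.8 - 906.9 + 490.1 + 229.7 = -576.9
Primary income: -434.2 - 593.5 - 624.6 = -1652.3
Secondary income: -386.0 + 159.6 - 69.8 = -296.2
Current account = (-1875.5) + (-576.9) + (-1652.3) + (-296.2) = -4400.9
(Excluded from the current account — capital account: capital transfers received from emigrants 50.4, debt forgiveness received from foreign official creditors 216.3; financial account: foreign purchases of equities on the domestic stock exchange 753.1, domestic pension funds' purchases of foreign equities 588.9, borrowing by resident firms from foreign banks 1092.1.)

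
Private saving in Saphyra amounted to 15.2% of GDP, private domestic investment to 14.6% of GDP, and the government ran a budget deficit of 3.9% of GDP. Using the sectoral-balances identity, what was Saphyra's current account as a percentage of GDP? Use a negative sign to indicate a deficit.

By the sectoral-balances identity, CA = (S_private - I) + (T - G).
Private balance = 15.2 - 14.6 = 0.6
Government balance (T - G) = -3.9
CA = 0.6 + (-3.9) = -3.3

-3.3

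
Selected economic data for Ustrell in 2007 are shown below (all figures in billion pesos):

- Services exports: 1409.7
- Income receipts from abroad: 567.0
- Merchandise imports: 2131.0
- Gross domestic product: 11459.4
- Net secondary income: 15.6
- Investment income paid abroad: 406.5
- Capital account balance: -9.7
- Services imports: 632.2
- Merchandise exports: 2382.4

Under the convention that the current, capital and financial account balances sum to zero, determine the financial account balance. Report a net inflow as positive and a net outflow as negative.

-1195.3

Goods balance = 2382.4 - 2131.0 = 251.4
Services balance = 1409.7 - 632.2 = 777.5
Trade balance (goods + services) = 251.4 + 777.5 = 1028.9
Net primary income = 567.0 - 406.5 = 160.5
Net secondary income = 15.6
Current account = 1028.9 + 160.5 + 15.6 = 1205.0
Financial account = -(1205.0 + (-9.7)) = -1195.3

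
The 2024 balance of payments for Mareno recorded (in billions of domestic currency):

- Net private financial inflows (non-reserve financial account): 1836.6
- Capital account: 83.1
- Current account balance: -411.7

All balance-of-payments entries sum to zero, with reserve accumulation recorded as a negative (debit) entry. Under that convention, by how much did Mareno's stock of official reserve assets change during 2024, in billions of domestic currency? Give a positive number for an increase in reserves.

1508.0

Official reserve transactions balance = -((-411.7) + 83.1 + 1836.6) = -1508.0
An accumulation of reserves is recorded as a debit (negative entry), so the change in the stock of reserves is the negative of that balance.
Change in official reserves = -(-1508.0) = 1508.0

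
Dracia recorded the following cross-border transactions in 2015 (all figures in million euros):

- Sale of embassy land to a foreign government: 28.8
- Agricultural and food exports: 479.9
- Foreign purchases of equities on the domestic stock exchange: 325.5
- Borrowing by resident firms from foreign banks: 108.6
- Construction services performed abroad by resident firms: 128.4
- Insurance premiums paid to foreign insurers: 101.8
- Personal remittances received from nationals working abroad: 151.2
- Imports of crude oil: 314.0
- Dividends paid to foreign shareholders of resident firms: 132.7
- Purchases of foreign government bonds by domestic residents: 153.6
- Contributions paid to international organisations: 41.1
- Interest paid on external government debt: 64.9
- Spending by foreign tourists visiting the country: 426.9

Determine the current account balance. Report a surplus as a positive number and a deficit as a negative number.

531.9

Goods: 479.9 - 314.0 = 165.9
Services: -101.8 + 128.4 + 426.9 = 453.5
Primary income: -64.9 - 132.7 = -197.6
Secondary income: 151.2 - 41.1 = 110.1
Current account = 165.9 + 453.5 + (-197.6) + 110.1 = 531.9
(Excluded from the current account — capital account: sale of embassy land to a foreign government 28.8; financial account: foreign purchases of equities on the domestic stock exchange 325.5, borrowing by resident firms from foreign banks 108.6, purchases of foreign government bonds by domestic residents 153.6.)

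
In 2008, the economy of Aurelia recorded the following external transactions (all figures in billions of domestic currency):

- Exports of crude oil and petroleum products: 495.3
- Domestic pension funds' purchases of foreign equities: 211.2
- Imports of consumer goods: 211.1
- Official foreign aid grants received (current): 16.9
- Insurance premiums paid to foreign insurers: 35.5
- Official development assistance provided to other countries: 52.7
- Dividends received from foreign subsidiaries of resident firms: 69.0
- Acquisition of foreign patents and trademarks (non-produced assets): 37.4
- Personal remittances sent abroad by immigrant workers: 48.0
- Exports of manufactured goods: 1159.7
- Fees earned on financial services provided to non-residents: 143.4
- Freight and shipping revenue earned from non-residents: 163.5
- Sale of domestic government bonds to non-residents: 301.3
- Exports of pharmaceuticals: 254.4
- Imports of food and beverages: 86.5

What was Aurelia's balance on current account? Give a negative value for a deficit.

1868.4

Goods: -86.5 + 495.3 + 254.4 - 211.1 + 1159.7 = 1611.8
Services: -35.5 + 163.5 + 143.4 = 271.4
Primary income: 69.0
Secondary income: -52.7 - 48.0 + 16.9 = -83.8
Current account = 1611.8 + 271.4 + 69.0 + (-83.8) = 1868.4
(Excluded from the current account — financial account: domestic pension funds' purchases of foreign equities 211.2, sale of domestic government bonds to non-residents 301.3; capital account: acquisition of foreign patents and trademarks (non-produced assets) 37.4.)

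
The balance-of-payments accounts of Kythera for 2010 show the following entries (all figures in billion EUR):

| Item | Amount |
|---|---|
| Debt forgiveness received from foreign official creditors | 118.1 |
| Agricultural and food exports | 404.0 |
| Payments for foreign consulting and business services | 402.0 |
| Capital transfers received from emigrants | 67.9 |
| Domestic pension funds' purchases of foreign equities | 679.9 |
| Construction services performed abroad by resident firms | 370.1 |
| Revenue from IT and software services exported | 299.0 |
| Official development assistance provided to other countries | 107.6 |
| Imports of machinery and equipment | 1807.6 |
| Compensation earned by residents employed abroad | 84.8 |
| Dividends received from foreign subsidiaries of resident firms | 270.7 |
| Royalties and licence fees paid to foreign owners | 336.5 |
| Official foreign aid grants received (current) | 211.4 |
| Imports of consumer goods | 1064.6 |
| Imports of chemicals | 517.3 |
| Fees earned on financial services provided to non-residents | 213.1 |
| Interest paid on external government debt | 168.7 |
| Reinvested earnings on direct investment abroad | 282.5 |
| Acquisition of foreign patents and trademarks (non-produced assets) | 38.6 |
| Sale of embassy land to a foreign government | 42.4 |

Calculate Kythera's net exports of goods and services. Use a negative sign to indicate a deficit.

Goods: 404.0 - 517.3 - 1807.6 - 1064.6 = -2985.5
Services: 370.1 + 299.0 - 402.0 + 213.1 - 336.5 = 143.7
Trade balance = -2985.5 + 143.7 = -2841.8
(Excluded from the trade balance — capital account: debt forgiveness received from foreign official creditors 118.1, capital transfers received from emigrants 67.9, acquisition of foreign patents and trademarks (non-produced assets) 38.6, sale of embassy land to a foreign government 42.4; financial account: domestic pension funds' purchases of foreign equities 679.9; secondary income: official development assistance provided to other countries 107.6, official foreign aid grants received (current) 211.4; primary income: compensation earned by residents employed abroad 84.8, dividends received from foreign subsidiaries of resident firms 270.7, interest paid on external government debt 168.7, reinvested earnings on direct investment abroad 282.5.)

-2841.8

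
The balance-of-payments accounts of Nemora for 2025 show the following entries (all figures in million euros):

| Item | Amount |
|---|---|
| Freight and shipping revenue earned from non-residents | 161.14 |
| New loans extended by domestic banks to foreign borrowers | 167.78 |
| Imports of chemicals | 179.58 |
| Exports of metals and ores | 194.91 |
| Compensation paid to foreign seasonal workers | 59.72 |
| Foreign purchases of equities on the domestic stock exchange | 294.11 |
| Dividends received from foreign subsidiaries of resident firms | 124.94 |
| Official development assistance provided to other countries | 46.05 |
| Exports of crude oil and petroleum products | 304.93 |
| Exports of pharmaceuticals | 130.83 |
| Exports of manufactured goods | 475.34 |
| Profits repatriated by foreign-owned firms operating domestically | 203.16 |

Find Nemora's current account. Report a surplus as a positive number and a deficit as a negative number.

Goods: 475.34 + 130.83 + 304.93 - 179.58 + 194.91 = 926.43
Services: 161.14
Primary income: 124.94 - 59.72 - 203.16 = -137.94
Secondary income: -46.05
Current account = 926.43 + 161.14 + (-137.94) + (-46.05) = 903.58
(Excluded from the current account — financial account: new loans extended by domestic banks to foreign borrowers 167.78, foreign purchases of equities on the domestic stock exchange 294.11.)

903.58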